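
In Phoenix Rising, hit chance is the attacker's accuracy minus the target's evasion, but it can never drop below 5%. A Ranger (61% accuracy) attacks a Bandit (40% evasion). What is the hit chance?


accuracy - evasion = 61 - 40 = 21
Apply floor: max(21, 5) = 21
Hit chance = 21%

21%


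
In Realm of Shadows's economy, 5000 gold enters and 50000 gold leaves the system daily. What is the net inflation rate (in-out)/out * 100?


Net gold = 5000 - 50000 = -45000
Inflation rate = net / sunk * 100 = -45000 / 50000 * 100
= -0.9 * 100
= -90.00%

-90.00%


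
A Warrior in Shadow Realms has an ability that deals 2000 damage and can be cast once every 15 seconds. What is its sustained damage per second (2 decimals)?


DPS = damage / cooldown
= 2000 / 15
= 133.33

133.33 DPS


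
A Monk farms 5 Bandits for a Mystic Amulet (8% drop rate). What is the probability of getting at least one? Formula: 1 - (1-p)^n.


P(at least one) = 1 - P(none) = 1 - (1-p)^n
p = 8/100 = 0.08
1 - p = 0.92
(1 - p)^5 = 0.92^5 = 0.659082
P(at least one) = 1 - 0.659082 = 0.3409

0.3409


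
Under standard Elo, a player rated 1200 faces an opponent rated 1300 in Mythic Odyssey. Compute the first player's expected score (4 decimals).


Elo expected score: Ea = 1/(1 + 10^((Rb-Ra)/400))
Rb - Ra = 1300 - 1200 = 100
(Rb-Ra)/400 = 100/400 = 0.25
10^0.25 = 1.778279
Ea = 1/(1 + 1.778279) = 1/2.778279 = 0.3599

0.3599


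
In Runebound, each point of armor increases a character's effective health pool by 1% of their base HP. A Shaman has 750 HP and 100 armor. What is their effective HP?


EHP = 750 * (1 + 100/100)
= 750 * (1 + 1.0)
= 750 * 2.0
= 1500.0

1500.0 EHP


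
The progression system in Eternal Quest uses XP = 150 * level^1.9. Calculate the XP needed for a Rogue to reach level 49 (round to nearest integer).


XP = 150 * level^1.9
Substitute level = 49:
XP = 150 * 49^1.9
= 150 * 1626.9438
= 244042

244042 XP


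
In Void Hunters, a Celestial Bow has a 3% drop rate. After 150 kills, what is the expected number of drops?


Expected drops = kills * (drop_rate / 100)
= 150 * (3 / 100)
= 150 * 0.03
= 4.5

4.5 drops


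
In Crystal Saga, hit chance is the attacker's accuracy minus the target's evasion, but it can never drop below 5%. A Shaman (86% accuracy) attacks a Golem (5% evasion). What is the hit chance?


accuracy - evasion = 86 - 5 = 81
Apply floor: max(81, 5) = 81
Hit chance = 81%

81%


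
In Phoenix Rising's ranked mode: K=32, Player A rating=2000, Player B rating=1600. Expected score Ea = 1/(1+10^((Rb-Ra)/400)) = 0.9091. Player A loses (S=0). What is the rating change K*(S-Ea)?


Elo update: delta = K * (S - Ea), where S = 0 (loses)
S - Ea = 0 - 0.9091 = -0.9091
Rating change = 32 * -0.9091
= -29.09

-29.09 rating points


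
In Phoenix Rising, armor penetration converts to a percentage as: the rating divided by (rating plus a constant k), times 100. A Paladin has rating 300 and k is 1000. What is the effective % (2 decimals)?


effective% = rating / (rating + k) * 100
= 300 / (300 + 1000) * 100
= 300 / 1300 * 100
= 0.230769 * 100
= 23.08%

23.08%


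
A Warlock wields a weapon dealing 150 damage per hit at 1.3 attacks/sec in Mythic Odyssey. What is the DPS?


DPS = damage * attack_speed
= 150 * 1.3
= 195.0

195.0 DPS


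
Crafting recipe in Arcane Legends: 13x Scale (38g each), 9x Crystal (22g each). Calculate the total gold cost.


Cost breakdown:
  Scale: 13 * 38 = 494
  Crystal: 9 * 22 = 198
Total = 494 + 198 = 692

692 gold


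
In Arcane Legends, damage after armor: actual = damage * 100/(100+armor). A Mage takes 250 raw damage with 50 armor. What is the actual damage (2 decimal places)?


actual = 250 * 100 / (100 + 50)
= 250 * 100 / 150
= 25000 / 150
= 166.67

166.67 damage


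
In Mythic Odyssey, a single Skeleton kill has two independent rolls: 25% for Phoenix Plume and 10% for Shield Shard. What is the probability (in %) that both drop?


For independent events, P(both) = P(A) * P(B)
= 25% * 10%
= 250 / 100 %
= 2.5%

2.5%


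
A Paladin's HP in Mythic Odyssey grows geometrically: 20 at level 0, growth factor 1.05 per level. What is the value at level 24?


value = base * growth^level
= 20 * 1.05^24
= 20 * 3.2251
= 64.50

64.50 HP


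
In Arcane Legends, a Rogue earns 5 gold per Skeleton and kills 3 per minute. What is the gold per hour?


Gold per minute = 5 * 3 = 15
Gold per hour = 15 * 60 = 900

900 gold/hour


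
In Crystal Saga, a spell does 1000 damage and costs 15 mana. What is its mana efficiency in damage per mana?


Efficiency = damage / mana
= 1000 / 15
= 66.67

66.67 dmg/mana


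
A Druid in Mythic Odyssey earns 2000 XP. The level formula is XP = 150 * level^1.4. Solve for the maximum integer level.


XP = 150 * level^1.4, so level = (XP / 150)^(1/1.4)
= (2000 / 150)^(1/1.4)
= 13.3333^0.7143
= 6.361
Floor: level = 6

level 6


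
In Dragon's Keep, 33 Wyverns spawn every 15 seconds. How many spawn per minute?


Spawns per minute = count * (60 / interval)
= 33 * (60 / 15)
= 33 * 4.0
= 132.0

132.0 per minute


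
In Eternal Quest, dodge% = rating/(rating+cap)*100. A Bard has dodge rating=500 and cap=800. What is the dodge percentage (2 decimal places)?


dodge% = 500 / (500 + 800) * 100
= 500 / 1300 * 100
= 0.384615 * 100
= 38.46%

38.46%


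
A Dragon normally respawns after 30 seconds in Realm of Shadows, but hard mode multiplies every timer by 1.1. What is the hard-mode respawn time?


Respawn time = base * multiplier
= 30 * 1.1
= 33.0 seconds

33.0 seconds


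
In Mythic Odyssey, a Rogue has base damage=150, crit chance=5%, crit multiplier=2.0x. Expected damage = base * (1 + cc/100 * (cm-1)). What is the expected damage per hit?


E[dmg] = base * (1 + crit_chance * (crit_mult - 1))
cc as decimal = 5/100 = 0.05
cm - 1 = 2.0 - 1 = 1.0
Bonus factor = 0.05 * 1.0 = 0.05
Total multiplier = 1 + 0.05 = 1.05
Expected damage = 150 * 1.05 = 157.50

157.50 damage


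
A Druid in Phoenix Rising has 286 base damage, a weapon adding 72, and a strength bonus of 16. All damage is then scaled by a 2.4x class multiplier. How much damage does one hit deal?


Sum base + weapon + str = 286 + 72 + 16 = 374
Multiply by 2.4:
374 * 2.4 = 897.6

897.6 damage


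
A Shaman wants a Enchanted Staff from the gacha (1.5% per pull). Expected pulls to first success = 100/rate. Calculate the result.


Expected pulls for a geometric distribution = 1/p = 100 / rate%
= 100 / 1.5
= 66.67

66.67 pulls


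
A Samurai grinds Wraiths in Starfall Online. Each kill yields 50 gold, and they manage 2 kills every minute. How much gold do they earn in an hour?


Gold per minute = 50 * 2 = 100
Gold per hour = 100 * 60 = 6000

6000 gold/hour


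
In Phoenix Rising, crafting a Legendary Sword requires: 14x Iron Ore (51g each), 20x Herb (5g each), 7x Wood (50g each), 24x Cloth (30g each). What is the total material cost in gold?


Cost breakdown:
  Iron Ore: 14 * 51 = 714
  Herb: 20 * 5 = 100
  Wood: 7 * 50 = 350
  Cloth: 24 * 30 = 720
Total = 714 + 100 + 350 + 720 = 1884

1884 gold


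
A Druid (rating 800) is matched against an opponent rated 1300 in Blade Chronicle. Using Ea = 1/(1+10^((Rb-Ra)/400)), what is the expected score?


Elo expected score: Ea = 1/(1 + 10^((Rb-Ra)/400))
Rb - Ra = 1300 - 800 = 500
(Rb-Ra)/400 = 500/400 = 1.25
10^1.25 = 17.782794
Ea = 1/(1 + 17.782794) = 1/18.782794 = 0.0532

0.0532


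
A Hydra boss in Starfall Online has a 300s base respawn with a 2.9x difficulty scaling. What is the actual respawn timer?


Respawn time = base * multiplier
= 300 * 2.9
= 870.0 seconds

870.0 seconds


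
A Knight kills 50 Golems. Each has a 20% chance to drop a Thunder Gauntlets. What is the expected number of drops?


Expected drops = kills * (drop_rate / 100)
= 50 * (20 / 100)
= 50 * 0.2
= 10.0

10.0 drops


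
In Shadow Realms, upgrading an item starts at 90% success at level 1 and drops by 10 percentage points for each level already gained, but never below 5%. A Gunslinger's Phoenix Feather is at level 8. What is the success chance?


raw_rate = 90 - 10 * (8 - 1)
= 90 - 10 * 7
= 90 - 70
= 20
Apply floor: max(20, 5) = 20%

20%


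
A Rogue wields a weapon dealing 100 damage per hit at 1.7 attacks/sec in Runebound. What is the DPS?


DPS = damage * attack_speed
= 100 * 1.7
= 170.0

170.0 DPS


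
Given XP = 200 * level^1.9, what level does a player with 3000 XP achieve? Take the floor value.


XP = 200 * level^1.9, so level = (XP / 200)^(1/1.9)
= (3000 / 200)^(1/1.9)
= 15.0^0.5263
= 4.1591
Floor: level = 4

level 4


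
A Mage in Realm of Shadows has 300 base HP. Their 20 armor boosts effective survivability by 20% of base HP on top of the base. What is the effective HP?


EHP = 300 * (1 + 20/100)
= 300 * (1 + 0.2)
= 300 * 1.2
= 360.0

360.0 EHP


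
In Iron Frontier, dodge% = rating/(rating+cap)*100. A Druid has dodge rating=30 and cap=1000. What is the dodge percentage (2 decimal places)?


dodge% = 30 / (30 + 1000) * 100
= 30 / 1030 * 100
= 0.029126 * 100
= 2.91%

2.91%


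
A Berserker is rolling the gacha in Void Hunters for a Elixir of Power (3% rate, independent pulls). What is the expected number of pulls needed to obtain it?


Expected pulls for a geometric distribution = 1/p = 100 / rate%
= 100 / 3
= 33.33

33.33 pulls


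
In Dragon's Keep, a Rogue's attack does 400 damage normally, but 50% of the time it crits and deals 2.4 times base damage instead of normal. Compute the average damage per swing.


E[dmg] = base * (1 + crit_chance * (crit_mult - 1))
cc as decimal = 50/100 = 0.5
cm - 1 = 2.4 - 1 = 1.4
Bonus factor = 0.5 * 1.4 = 0.7
Total multiplier = 1 + 0.7 = 1.7
Expected damage = 400 * 1.7 = 680.00

680.00 damage


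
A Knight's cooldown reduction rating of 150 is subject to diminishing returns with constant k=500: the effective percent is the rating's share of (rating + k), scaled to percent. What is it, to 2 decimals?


effective% = rating / (rating + k) * 100
= 150 / (150 + 500) * 100
= 150 / 650 * 100
= 0.230769 * 100
= 23.08%

23.08%


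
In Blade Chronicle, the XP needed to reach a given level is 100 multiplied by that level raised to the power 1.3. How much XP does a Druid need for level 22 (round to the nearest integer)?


XP = 100 * level^1.3
Substitute level = 22:
XP = 100 * 22^1.3
= 100 * 55.6096
= 5561

5561 XP


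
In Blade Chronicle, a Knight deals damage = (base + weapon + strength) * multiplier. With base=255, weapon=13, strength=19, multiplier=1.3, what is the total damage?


Sum base + weapon + str = 255 + 13 + 19 = 287
Multiply by 1.3:
287 * 1.3 = 373.1

373.1 damage


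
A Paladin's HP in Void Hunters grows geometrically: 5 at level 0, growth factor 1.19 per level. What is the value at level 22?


value = base * growth^level
= 5 * 1.19^22
= 5 * 45.923307
= 229.62

229.62 HP


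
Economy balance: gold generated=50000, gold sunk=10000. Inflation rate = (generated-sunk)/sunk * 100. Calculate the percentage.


Net gold = 50000 - 10000 = 40000
Inflation rate = net / sunk * 100 = 40000 / 10000 * 100
= 4.0 * 100
= 400.00%

400.00%


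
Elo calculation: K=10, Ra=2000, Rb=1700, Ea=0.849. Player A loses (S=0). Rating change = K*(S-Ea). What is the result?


Elo update: delta = K * (S - Ea), where S = 0 (loses)
S - Ea = 0 - 0.849 = -0.849
Rating change = 10 * -0.849
= -8.49

-8.49 rating points


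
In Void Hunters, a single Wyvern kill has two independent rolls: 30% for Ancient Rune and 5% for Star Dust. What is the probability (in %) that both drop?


For independent events, P(both) = P(A) * P(B)
= 30% * 5%
= 150 / 100 %
= 1.5%

1.5%


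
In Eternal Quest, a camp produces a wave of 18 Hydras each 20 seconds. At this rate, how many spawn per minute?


Spawns per minute = count * (60 / interval)
= 18 * (60 / 20)
= 18 * 3.0
= 54.0

54.0 per minute


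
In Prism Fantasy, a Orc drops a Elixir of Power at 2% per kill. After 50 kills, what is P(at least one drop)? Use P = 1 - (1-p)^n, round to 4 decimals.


P(at least one) = 1 - P(none) = 1 - (1-p)^n
p = 2/100 = 0.02
1 - p = 0.98
(1 - p)^50 = 0.98^50 = 0.364170
P(at least one) = 1 - 0.364170 = 0.6358

0.6358


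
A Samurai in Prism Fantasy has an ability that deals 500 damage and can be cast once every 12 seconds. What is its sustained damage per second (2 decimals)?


DPS = damage / cooldown
= 500 / 12
= 41.67

41.67 DPS


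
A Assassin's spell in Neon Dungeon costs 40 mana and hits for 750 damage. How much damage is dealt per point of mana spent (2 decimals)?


Efficiency = damage / mana
= 750 / 40
= 18.75

18.75 dmg/mana


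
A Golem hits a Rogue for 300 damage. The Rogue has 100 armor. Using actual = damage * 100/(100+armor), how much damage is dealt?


actual = 300 * 100 / (100 + 100)
= 300 * 100 / 200
= 30000 / 200
= 150.00

150.00 damage


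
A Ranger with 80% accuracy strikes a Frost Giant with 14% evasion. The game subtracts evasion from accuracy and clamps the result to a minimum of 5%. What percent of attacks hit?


accuracy - evasion = 80 - 14 = 66
Apply floor: max(66, 5) = 66
Hit chance = 66%

66%


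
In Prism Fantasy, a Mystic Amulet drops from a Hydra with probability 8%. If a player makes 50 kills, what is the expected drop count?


Expected drops = kills * (drop_rate / 100)
= 50 * (8 / 100)
= 50 * 0.08
= 4.0

4.0 drops


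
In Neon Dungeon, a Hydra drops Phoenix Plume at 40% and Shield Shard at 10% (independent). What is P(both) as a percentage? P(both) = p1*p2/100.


For independent events, P(both) = P(A) * P(B)
= 40% * 10%
= 400 / 100 %
= 4.0%

4.0%


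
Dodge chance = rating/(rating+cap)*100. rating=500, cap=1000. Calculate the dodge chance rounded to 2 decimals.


dodge% = 500 / (500 + 1000) * 100
= 500 / 1500 * 100
= 0.333333 * 100
= 33.33%

33.33%


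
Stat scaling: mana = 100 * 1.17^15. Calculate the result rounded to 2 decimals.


value = base * growth^level
= 100 * 1.17^15
= 100 * 10.538721
= 1053.87

1053.87 mana


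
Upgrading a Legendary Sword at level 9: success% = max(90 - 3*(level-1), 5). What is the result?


raw_rate = 90 - 3 * (9 - 1)
= 90 - 3 * 8
= 90 - 24
= 66
Apply floor: max(66, 5) = 66%

66%


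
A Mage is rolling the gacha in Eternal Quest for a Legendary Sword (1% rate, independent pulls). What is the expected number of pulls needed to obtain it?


Expected pulls for a geometric distribution = 1/p = 100 / rate%
= 100 / 1
= 100.0

100.0 pulls


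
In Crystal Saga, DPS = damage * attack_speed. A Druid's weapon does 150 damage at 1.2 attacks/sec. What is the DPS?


DPS = damage * attack_speed
= 150 * 1.2
= 180.0

180.0 DPS


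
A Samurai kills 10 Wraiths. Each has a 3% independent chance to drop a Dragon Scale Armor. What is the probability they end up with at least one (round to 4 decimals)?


P(at least one) = 1 - P(none) = 1 - (1-p)^n
p = 3/100 = 0.03
1 - p = 0.97
(1 - p)^10 = 0.97^10 = 0.737424
P(at least one) = 1 - 0.737424 = 0.2626

0.2626


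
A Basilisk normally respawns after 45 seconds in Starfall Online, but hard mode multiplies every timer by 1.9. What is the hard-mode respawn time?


Respawn time = base * multiplier
= 45 * 1.9
= 85.5 seconds

85.5 seconds


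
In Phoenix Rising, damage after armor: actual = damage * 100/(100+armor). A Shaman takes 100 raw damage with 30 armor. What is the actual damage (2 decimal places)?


actual = 100 * 100 / (100 + 30)
= 100 * 100 / 130
= 10000 / 130
= 76.92

76.92 damage


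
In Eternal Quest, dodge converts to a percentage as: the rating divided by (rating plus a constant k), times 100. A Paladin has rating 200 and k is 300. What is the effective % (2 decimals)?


effective% = rating / (rating + k) * 100
= 200 / (200 + 300) * 100
= 200 / 500 * 100
= 0.4 * 100
= 40.00%

40.00%


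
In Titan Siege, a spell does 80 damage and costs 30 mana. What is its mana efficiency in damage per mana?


Efficiency = damage / mana
= 80 / 30
= 2.67

2.67 dmg/mana


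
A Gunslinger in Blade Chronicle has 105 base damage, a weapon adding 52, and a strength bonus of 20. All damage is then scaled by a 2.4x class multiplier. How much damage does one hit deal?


Sum base + weapon + str = 105 + 52 + 20 = 177
Multiply by 2.4:
177 * 2.4 = 424.8

424.8 damage


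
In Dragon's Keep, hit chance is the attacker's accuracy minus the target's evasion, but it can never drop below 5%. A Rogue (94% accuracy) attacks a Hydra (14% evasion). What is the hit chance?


accuracy - evasion = 94 - 14 = 80
Apply floor: max(80, 5) = 80
Hit chance = 80%

80%


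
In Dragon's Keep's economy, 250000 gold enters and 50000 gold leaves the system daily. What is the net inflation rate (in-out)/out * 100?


Net gold = 250000 - 50000 = 200000
Inflation rate = net / sunk * 100 = 200000 / 50000 * 100
= 4.0 * 100
= 400.00%

400.00%


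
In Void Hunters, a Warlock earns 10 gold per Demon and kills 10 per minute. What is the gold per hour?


Gold per minute = 10 * 10 = 100
Gold per hour = 100 * 60 = 6000

6000 gold/hour


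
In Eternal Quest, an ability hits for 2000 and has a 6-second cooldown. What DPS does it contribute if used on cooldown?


DPS = damage / cooldown
= 2000 / 6
= 333.33

333.33 DPS


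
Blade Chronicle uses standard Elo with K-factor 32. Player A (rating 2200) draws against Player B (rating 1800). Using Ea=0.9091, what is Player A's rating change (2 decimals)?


Elo update: delta = K * (S - Ea), where S = 0.5 (draws)
S - Ea = 0.5 - 0.9091 = -0.4091
Rating change = 32 * -0.4091
= -13.09

-13.09 rating points


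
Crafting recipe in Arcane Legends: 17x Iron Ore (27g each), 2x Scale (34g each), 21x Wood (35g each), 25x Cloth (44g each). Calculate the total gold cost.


Cost breakdown:
  Iron Ore: 17 * 27 = 459
  Scale: 2 * 34 = 68
  Wood: 21 * 35 = 735
  Cloth: 25 * 44 = 1100
Total = 459 + 68 + 735 + 1100 = 2362

2362 gold


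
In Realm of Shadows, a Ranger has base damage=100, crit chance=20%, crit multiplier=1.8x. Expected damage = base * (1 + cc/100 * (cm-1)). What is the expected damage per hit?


E[dmg] = base * (1 + crit_chance * (crit_mult - 1))
cc as decimal = 20/100 = 0.2
cm - 1 = 1.8 - 1 = 0.8
Bonus factor = 0.2 * 0.8 = 0.16
Total multiplier = 1 + 0.16 = 1.16
Expected damage = 100 * 1.16 = 116.00

116.00 damage


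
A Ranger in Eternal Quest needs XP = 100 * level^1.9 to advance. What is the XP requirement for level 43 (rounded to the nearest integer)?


XP = 100 * level^1.9
Substitute level = 43:
XP = 100 * 43^1.9
= 100 * 1269.3754
= 126938

126938 XP


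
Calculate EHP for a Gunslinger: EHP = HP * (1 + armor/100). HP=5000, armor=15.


EHP = 5000 * (1 + 15/100)
= 5000 * (1 + 0.15)
= 5000 * 1.15
= 5750.0

5750.0 EHP


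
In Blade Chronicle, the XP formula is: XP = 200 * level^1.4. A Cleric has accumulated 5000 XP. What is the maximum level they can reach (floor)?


XP = 200 * level^1.4, so level = (XP / 200)^(1/1.4)
= (5000 / 200)^(1/1.4)
= 25.0^0.7143
= 9.9662
Floor: level = 9

level 9


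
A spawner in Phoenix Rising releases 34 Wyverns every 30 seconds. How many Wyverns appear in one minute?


Spawns per minute = count * (60 / interval)
= 34 * (60 / 30)
= 34 * 2.0
= 68.0

68.0 per minute


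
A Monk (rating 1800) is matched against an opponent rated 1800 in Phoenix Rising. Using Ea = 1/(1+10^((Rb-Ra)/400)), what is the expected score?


Elo expected score: Ea = 1/(1 + 10^((Rb-Ra)/400))
Rb - Ra = 1800 - 1800 = 0
(Rb-Ra)/400 = 0/400 = 0.0
10^0.0 = 1.0
Ea = 1/(1 + 1.0) = 1/2.0 = 0.5000

0.5000


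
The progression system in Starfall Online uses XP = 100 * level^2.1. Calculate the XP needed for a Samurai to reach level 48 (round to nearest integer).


XP = 100 * level^2.1
Substitute level = 48:
XP = 100 * 48^2.1
= 100 * 3393.1777
= 339318

339318 XP


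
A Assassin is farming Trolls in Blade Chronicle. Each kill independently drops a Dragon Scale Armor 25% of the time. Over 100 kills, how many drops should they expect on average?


Expected drops = kills * (drop_rate / 100)
= 100 * (25 / 100)
= 100 * 0.25
= 25.0

25.0 drops


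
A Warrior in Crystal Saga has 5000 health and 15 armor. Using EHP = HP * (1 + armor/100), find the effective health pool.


EHP = 5000 * (1 + 15/100)
= 5000 * (1 + 0.15)
= 5000 * 1.15
= 5750.0

5750.0 EHP


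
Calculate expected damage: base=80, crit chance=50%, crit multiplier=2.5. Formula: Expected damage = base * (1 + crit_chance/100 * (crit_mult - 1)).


E[dmg] = base * (1 + crit_chance * (crit_mult - 1))
cc as decimal = 50/100 = 0.5
cm - 1 = 2.5 - 1 = 1.5
Bonus factor = 0.5 * 1.5 = 0.75
Total multiplier = 1 + 0.75 = 1.75
Expected damage = 80 * 1.75 = 140.00

140.00 damage


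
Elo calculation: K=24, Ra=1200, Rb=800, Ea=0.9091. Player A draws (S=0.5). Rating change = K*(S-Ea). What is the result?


Elo update: delta = K * (S - Ea), where S = 0.5 (draws)
S - Ea = 0.5 - 0.9091 = -0.4091
Rating change = 24 * -0.4091
= -9.82

-9.82 rating points


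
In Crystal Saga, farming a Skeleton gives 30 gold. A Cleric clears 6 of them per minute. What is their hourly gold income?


Gold per minute = 30 * 6 = 180
Gold per hour = 180 * 60 = 10800

10800 gold/hour


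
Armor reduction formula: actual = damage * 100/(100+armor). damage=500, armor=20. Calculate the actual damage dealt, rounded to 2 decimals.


actual = 500 * 100 / (100 + 20)
= 500 * 100 / 120
= 50000 / 120
= 416.67

416.67 damage


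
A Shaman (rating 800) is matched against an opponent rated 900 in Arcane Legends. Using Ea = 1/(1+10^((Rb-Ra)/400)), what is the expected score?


Elo expected score: Ea = 1/(1 + 10^((Rb-Ra)/400))
Rb - Ra = 900 - 800 = 100
(Rb-Ra)/400 = 100/400 = 0.25
10^0.25 = 1.778279
Ea = 1/(1 + 1.778279) = 1/2.778279 = 0.3599

0.3599


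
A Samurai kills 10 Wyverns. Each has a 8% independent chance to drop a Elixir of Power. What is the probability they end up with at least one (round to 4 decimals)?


P(at least one) = 1 - P(none) = 1 - (1-p)^n
p = 8/100 = 0.08
1 - p = 0.92
(1 - p)^10 = 0.92^10 = 0.434388
P(at least one) = 1 - 0.434388 = 0.5656

0.5656


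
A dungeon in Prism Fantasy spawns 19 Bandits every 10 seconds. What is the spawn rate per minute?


Spawns per minute = count * (60 / interval)
= 19 * (60 / 10)
= 19 * 6.0
= 114.0

114.0 per minute


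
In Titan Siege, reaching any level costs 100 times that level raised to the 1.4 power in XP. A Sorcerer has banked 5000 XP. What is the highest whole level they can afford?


XP = 100 * level^1.4, so level = (XP / 100)^(1/1.4)
= (5000 / 100)^(1/1.4)
= 50.0^0.7143
= 16.3512
Floor: level = 16

level 16


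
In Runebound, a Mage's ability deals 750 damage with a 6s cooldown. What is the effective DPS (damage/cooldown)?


DPS = damage / cooldown
= 750 / 6
= 125.00

125.00 DPS


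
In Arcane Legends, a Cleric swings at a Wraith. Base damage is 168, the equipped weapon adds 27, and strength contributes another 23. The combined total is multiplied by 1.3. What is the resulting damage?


Sum base + weapon + str = 168 + 27 + 23 = 218
Multiply by 1.3:
218 * 1.3 = 283.4

283.4 damage


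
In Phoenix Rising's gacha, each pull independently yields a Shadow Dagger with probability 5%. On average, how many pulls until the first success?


Expected pulls for a geometric distribution = 1/p = 100 / rate%
= 100 / 5
= 20.0

20.0 pulls


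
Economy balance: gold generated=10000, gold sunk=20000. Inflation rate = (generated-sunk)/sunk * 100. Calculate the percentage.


Net gold = 10000 - 20000 = -10000
Inflation rate = net / sunk * 100 = -10000 / 20000 * 100
= -0.5 * 100
= -50.00%

-50.00%


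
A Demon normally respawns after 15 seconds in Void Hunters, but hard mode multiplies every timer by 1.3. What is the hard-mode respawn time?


Respawn time = base * multiplier
= 15 * 1.3
= 19.5 seconds

19.5 seconds


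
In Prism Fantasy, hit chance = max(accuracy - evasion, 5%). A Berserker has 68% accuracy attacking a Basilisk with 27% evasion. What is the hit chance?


accuracy - evasion = 68 - 27 = 41
Apply floor: max(41, 5) = 41
Hit chance = 41%

41%


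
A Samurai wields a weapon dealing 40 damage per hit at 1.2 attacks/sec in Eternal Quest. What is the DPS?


DPS = damage * attack_speed
= 40 * 1.2
= 48.0

48.0 DPS


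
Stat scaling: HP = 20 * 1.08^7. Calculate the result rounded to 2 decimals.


value = base * growth^level
= 20 * 1.08^7
= 20 * 1.713824
= 34.28

34.28 HP


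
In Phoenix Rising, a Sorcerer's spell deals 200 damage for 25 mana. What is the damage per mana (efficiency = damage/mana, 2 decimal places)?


Efficiency = damage / mana
= 200 / 25
= 8.00

8.00 dmg/mana


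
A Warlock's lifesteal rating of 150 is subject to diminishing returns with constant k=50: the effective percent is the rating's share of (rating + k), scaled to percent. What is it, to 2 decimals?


effective% = rating / (rating + k) * 100
= 150 / (150 + 50) * 100
= 150 / 200 * 100
= 0.75 * 100
= 75.00%

75.00%


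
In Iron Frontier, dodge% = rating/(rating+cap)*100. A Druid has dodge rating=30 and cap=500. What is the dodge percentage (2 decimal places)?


dodge% = 30 / (30 + 500) * 100
= 30 / 530 * 100
= 0.056604 * 100
= 5.66%

5.66%


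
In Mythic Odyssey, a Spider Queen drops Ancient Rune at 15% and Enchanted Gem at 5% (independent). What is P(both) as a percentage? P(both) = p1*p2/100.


For independent events, P(both) = P(A) * P(B)
= 15% * 5%
= 75 / 100 %
= 0.75%

0.75%


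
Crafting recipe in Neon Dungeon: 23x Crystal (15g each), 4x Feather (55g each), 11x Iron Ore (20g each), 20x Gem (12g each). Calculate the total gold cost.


Cost breakdown:
  Crystal: 23 * 15 = 345
  Feather: 4 * 55 = 220
  Iron Ore: 11 * 20 = 220
  Gem: 20 * 12 = 240
Total = 345 + 220 + 220 + 240 = 1025

1025 gold


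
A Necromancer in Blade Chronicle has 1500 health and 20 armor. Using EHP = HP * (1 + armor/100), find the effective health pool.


EHP = 1500 * (1 + 20/100)
= 1500 * (1 + 0.2)
= 1500 * 1.2
= 1800.0

1800.0 EHP


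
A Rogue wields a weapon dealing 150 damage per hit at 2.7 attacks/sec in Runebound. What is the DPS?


DPS = damage * attack_speed
= 150 * 2.7
= 405.0

405.0 DPS


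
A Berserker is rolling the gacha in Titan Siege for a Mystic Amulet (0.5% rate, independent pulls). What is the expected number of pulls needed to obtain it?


Expected pulls for a geometric distribution = 1/p = 100 / rate%
= 100 / 0.5
= 200.0

200.0 pulls


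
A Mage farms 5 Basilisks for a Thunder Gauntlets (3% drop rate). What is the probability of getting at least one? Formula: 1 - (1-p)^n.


P(at least one) = 1 - P(none) = 1 - (1-p)^n
p = 3/100 = 0.03
1 - p = 0.97
(1 - p)^5 = 0.97^5 = 0.858734
P(at least one) = 1 - 0.858734 = 0.1413

0.1413


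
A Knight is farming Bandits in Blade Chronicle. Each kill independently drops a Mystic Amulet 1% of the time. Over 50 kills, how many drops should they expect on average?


Expected drops = kills * (drop_rate / 100)
= 50 * (1 / 100)
= 50 * 0.01
= 0.5

0.5 drops


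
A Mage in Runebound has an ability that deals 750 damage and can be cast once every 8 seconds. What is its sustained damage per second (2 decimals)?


DPS = damage / cooldown
= 750 / 8
= 93.75

93.75 DPS


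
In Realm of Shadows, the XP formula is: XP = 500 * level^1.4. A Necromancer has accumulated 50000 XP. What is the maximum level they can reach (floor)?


XP = 500 * level^1.4, so level = (XP / 500)^(1/1.4)
= (50000 / 500)^(1/1.4)
= 100.0^0.7143
= 26.827
Floor: level = 26

level 26


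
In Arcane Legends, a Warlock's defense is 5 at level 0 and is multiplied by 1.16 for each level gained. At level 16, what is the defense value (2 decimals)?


value = base * growth^level
= 5 * 1.16^16
= 5 * 10.748004
= 53.74

53.74 defense


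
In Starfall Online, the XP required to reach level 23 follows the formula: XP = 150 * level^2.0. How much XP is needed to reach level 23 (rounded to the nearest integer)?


XP = 150 * level^2.0
Substitute level = 23:
XP = 150 * 23^2.0
= 150 * 529.0
= 79350

79350 XP


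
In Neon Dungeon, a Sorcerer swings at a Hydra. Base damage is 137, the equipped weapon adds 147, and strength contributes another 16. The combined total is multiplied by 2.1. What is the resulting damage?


Sum base + weapon + str = 137 + 147 + 16 = 300
Multiply by 2.1:
300 * 2.1 = 630.0

630.0 damage


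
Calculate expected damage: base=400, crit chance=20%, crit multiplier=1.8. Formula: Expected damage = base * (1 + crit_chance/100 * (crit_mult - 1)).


E[dmg] = base * (1 + crit_chance * (crit_mult - 1))
cc as decimal = 20/100 = 0.2
cm - 1 = 1.8 - 1 = 0.8
Bonus factor = 0.2 * 0.8 = 0.16
Total multiplier = 1 + 0.16 = 1.16
Expected damage = 400 * 1.16 = 464.00

464.00 damage


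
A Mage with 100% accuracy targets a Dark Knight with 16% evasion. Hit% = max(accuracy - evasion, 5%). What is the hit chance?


accuracy - evasion = 100 - 16 = 84
Apply floor: max(84, 5) = 84
Hit chance = 84%

84%


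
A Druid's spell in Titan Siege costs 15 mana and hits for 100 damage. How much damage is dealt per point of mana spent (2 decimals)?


Efficiency = damage / mana
= 100 / 15
= 6.67

6.67 dmg/mana


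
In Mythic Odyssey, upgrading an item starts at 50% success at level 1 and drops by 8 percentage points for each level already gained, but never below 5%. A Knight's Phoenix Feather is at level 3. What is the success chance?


raw_rate = 50 - 8 * (3 - 1)
= 50 - 8 * 2
= 50 - 16
= 34
Apply floor: max(34, 5) = 34%

34%


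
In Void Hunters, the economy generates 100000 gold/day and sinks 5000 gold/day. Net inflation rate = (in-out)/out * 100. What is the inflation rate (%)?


Net gold = 100000 - 5000 = 95000
Inflation rate = net / sunk * 100 = 95000 / 5000 * 100
= 19.0 * 100
= 1900.00%

1900.00%


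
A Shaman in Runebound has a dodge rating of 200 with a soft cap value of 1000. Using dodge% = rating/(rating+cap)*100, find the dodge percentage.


dodge% = 200 / (200 + 1000) * 100
= 200 / 1200 * 100
= 0.166667 * 100
= 16.67%

16.67%


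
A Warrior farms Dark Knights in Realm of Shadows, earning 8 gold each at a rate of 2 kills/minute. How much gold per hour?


Gold per minute = 8 * 2 = 16
Gold per hour = 16 * 60 = 960

960 gold/hour


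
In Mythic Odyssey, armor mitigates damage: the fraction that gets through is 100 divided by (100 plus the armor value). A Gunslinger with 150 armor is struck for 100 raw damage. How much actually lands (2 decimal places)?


actual = 100 * 100 / (100 + 150)
= 100 * 100 / 250
= 10000 / 250
= 40.00

40.00 damage


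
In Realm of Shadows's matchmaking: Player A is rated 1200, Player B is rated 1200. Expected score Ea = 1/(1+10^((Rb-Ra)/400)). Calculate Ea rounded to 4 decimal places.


Elo expected score: Ea = 1/(1 + 10^((Rb-Ra)/400))
Rb - Ra = 1200 - 1200 = 0
(Rb-Ra)/400 = 0/400 = 0.0
10^0.0 = 1.0
Ea = 1/(1 + 1.0) = 1/2.0 = 0.5000

0.5000


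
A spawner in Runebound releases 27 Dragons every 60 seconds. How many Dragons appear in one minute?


Spawns per minute = count * (60 / interval)
= 27 * (60 / 60)
= 27 * 1.0
= 27.0

27.0 per minute


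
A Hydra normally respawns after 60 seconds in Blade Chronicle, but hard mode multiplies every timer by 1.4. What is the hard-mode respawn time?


Respawn time = base * multiplier
= 60 * 1.4
= 84.0 seconds

84.0 seconds


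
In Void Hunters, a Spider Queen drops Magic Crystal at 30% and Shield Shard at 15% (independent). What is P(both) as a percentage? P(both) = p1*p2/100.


For independent events, P(both) = P(A) * P(B)
= 30% * 15%
= 450 / 100 %
= 4.5%

4.5%


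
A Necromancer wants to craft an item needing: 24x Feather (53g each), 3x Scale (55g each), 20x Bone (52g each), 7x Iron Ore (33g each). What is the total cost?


Cost breakdown:
  Feather: 24 * 53 = 1272
  Scale: 3 * 55 = 165
  Bone: 20 * 52 = 1040
  Iron Ore: 7 * 33 = 231
Total = 1272 + 165 + 1040 + 231 = 2708

2708 gold


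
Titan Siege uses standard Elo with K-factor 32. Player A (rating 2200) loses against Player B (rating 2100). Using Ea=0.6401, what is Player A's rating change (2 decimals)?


Elo update: delta = K * (S - Ea), where S = 0 (loses)
S - Ea = 0 - 0.6401 = -0.6401
Rating change = 32 * -0.6401
= -20.48

-20.48 rating points


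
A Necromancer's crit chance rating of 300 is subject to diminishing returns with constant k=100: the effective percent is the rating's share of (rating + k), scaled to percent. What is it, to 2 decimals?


effective% = rating / (rating + k) * 100
= 300 / (300 + 100) * 100
= 300 / 400 * 100
= 0.75 * 100
= 75.00%

75.00%


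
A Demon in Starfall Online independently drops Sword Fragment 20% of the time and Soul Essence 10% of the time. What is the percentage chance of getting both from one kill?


For independent events, P(both) = P(A) * P(B)
= 20% * 10%
= 200 / 100 %
= 2.0%

2.0%


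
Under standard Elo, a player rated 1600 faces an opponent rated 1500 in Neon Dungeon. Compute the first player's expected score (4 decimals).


Elo expected score: Ea = 1/(1 + 10^((Rb-Ra)/400))
Rb - Ra = 1500 - 1600 = -100
(Rb-Ra)/400 = -100/400 = -0.25
10^-0.25 = 0.562341
Ea = 1/(1 + 0.562341) = 1/1.562341 = 0.6401

0.6401


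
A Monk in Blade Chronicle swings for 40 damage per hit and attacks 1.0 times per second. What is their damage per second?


DPS = damage * attack_speed
= 40 * 1.0
= 40.0

40.0 DPS


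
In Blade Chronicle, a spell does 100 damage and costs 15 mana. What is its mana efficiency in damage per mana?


Efficiency = damage / mana
= 100 / 15
= 6.67

6.67 dmg/mana


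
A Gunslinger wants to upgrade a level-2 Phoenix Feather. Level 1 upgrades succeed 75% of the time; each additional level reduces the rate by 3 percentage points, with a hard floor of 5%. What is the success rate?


raw_rate = 75 - 3 * (2 - 1)
= 75 - 3 * 1
= 75 - 3
= 72
Apply floor: max(72, 5) = 72%

72%


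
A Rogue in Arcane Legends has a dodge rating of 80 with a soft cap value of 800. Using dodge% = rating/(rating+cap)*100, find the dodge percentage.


dodge% = 80 / (80 + 800) * 100
= 80 / 880 * 100
= 0.090909 * 100
= 9.09%

9.09%


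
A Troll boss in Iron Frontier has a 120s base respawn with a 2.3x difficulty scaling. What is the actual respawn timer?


Respawn time = base * multiplier
= 120 * 2.3
= 276.0 seconds

276.0 seconds


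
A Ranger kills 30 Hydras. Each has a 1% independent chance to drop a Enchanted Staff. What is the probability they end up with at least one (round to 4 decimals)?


P(at least one) = 1 - P(none) = 1 - (1-p)^n
p = 1/100 = 0.01
1 - p = 0.99
(1 - p)^30 = 0.99^30 = 0.739700
P(at least one) = 1 - 0.739700 = 0.2603

0.2603


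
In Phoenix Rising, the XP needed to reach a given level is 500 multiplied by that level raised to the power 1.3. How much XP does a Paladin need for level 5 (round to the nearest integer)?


XP = 500 * level^1.3
Substitute level = 5:
XP = 500 * 5^1.3
= 500 * 8.1033
= 4052

4052 XP


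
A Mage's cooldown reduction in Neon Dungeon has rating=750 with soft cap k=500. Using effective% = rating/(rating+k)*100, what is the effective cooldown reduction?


effective% = rating / (rating + k) * 100
= 750 / (750 + 500) * 100
= 750 / 1250 * 100
= 0.6 * 100
= 60.00%

60.00%


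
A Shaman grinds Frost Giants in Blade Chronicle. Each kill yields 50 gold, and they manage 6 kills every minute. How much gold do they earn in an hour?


Gold per minute = 50 * 6 = 300
Gold per hour = 300 * 60 = 18000

18000 gold/hour


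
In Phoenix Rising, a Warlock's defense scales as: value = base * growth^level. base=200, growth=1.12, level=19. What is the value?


value = base * growth^level
= 200 * 1.12^19
= 200 * 8.612762
= 1722.55

1722.55 defense


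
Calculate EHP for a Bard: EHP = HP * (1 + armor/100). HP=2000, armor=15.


EHP = 2000 * (1 + 15/100)
= 2000 * (1 + 0.15)
= 2000 * 1.15
= 2300.0

2300.0 EHP


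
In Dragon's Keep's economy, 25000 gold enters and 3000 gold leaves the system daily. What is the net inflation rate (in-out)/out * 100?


Net gold = 25000 - 3000 = 22000
Inflation rate = net / sunk * 100 = 22000 / 3000 * 100
= 7.333333 * 100
= 733.33%

733.33%


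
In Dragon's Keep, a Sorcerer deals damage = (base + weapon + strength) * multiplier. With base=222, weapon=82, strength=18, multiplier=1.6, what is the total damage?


Sum base + weapon + str = 222 + 82 + 18 = 322
Multiply by 1.6:
322 * 1.6 = 515.2

515.2 damage


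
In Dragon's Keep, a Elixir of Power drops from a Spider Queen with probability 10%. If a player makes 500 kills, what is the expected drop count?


Expected drops = kills * (drop_rate / 100)
= 500 * (10 / 100)
= 500 * 0.1
= 50.0

50.0 drops


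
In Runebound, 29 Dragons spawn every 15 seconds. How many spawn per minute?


Spawns per minute = count * (60 / interval)
= 29 * (60 / 15)
= 29 * 4.0
= 116.0

116.0 per minute


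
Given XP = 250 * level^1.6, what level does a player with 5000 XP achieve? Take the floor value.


XP = 250 * level^1.6, so level = (XP / 250)^(1/1.6)
= (5000 / 250)^(1/1.6)
= 20.0^0.625
= 6.5034
Floor: level = 6

level 6


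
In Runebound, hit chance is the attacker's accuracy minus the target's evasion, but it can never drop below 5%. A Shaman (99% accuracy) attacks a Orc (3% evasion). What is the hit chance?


accuracy - evasion = 99 - 3 = 96
Apply floor: max(96, 5) = 96
Hit chance = 96%

96%


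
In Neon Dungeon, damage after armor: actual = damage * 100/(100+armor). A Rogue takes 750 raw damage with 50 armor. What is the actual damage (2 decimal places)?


actual = 750 * 100 / (100 + 50)
= 750 * 100 / 150
= 75000 / 150
= 500.00

500.00 damage


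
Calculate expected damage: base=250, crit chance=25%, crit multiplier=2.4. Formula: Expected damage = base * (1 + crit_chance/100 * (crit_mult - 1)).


E[dmg] = base * (1 + crit_chance * (crit_mult - 1))
cc as decimal = 25/100 = 0.25
cm - 1 = 2.4 - 1 = 1.4
Bonus factor = 0.25 * 1.4 = 0.35
Total multiplier = 1 + 0.35 = 1.35
Expected damage = 250 * 1.35 = 337.50

337.50 damage


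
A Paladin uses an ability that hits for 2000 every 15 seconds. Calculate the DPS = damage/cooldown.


DPS = damage / cooldown
= 2000 / 15
= 133.33

133.33 DPS


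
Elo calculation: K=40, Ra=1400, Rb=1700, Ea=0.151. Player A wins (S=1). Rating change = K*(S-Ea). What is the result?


Elo update: delta = K * (S - Ea), where S = 1 (wins)
S - Ea = 1 - 0.151 = 0.849
Rating change = 40 * 0.849
= 33.96

33.96 rating points


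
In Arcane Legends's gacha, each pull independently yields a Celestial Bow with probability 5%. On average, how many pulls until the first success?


Expected pulls for a geometric distribution = 1/p = 100 / rate%
= 100 / 5
= 20.0

20.0 pulls


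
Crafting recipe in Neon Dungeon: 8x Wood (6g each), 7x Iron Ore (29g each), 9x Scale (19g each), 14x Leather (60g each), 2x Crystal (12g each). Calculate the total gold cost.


Cost breakdown:
  Wood: 8 * 6 = 48
  Iron Ore: 7 * 29 = 203
  Scale: 9 * 19 = 171
  Leather: 14 * 60 = 840
  Crystal: 2 * 12 = 24
Total = 48 + 203 + 171 + 840 + 24 = 1286

1286 gold


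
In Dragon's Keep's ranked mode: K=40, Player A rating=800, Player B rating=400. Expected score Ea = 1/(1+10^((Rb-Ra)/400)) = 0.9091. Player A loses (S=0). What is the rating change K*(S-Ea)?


Elo update: delta = K * (S - Ea), where S = 0 (loses)
S - Ea = 0 - 0.9091 = -0.9091
Rating change = 40 * -0.9091
= -36.36

-36.36 rating points


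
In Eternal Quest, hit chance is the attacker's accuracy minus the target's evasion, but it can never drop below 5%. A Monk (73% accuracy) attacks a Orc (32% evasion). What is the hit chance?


accuracy - evasion = 73 - 32 = 41
Apply floor: max(41, 5) = 41
Hit chance = 41%

41%


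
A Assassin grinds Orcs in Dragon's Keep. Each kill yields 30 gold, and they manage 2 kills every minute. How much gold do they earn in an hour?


Gold per minute = 30 * 2 = 60
Gold per hour = 60 * 60 = 3600

3600 gold/hour
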